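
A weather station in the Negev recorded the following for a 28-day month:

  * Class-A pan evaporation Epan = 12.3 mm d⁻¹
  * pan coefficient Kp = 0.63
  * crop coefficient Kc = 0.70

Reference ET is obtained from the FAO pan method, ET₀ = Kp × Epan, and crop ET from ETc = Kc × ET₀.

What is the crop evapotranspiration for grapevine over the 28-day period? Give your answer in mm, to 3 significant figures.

152 mm

ET₀ = 0.63 × 12.3 = 7.7490 mm/d
ETc = Kc × ET₀ = 0.70 × 7.7490 = 5.4243 mm/d
Over 28 days: 5.4243 × 28 = 151.880 mm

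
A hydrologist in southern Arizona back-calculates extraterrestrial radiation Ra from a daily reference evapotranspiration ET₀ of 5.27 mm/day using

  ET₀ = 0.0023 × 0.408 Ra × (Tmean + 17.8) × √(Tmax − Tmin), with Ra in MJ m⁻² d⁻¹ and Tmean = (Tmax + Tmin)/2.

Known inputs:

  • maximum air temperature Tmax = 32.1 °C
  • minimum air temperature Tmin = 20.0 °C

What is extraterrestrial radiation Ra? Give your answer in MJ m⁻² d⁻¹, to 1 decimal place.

36.8 MJ m⁻² d⁻¹

Tmean = (32.1+20.0)/2 = 26.05 °C; ΔT = 12.1
Ra = ET₀ / [0.0023 × 0.408 × (Tmean+17.8) × √ΔT]
   = 5.27 / (0.0023 × 0.408 × 43.85 × 3.4785) = 36.818 MJ m⁻² d⁻¹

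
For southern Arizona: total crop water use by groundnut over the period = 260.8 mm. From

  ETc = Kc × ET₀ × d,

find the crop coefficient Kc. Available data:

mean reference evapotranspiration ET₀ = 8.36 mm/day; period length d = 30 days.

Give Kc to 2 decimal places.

1.04

ETc = Kc × ET₀ × d  ⇒  Kc = ETc / (ET₀ × d)
Kc = 260.8 / (8.36 × 30) = 260.8 / 250.80 = 1.0399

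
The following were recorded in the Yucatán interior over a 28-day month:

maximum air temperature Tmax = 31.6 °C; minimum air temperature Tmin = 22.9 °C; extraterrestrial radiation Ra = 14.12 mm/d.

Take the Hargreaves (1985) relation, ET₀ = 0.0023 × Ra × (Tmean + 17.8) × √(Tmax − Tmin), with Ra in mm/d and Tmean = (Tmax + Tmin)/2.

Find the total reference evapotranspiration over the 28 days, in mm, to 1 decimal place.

120.8 mm

Tmean = (31.6 + 22.9)/2 = 27.25 °C
ET₀ = 0.0023 × 14.12 × (27.25 + 17.8) × √8.7 = 0.0023 × 14.12 × 45.05 × 2.9496 = 4.3154 mm/d
Over 28 days: 4.3154 × 28 = 120.831 mm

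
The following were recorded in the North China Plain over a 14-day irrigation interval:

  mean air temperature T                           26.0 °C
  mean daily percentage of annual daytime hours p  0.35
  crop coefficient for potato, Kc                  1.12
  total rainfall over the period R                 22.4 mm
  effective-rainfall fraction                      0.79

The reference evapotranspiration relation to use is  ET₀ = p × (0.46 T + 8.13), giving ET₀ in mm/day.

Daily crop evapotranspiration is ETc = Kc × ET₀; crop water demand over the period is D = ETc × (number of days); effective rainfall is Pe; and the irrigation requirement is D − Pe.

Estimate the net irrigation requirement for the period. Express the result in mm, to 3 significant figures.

92.6 mm

ET₀ = 0.35 × (0.46 × 26.0 + 8.13) = 0.35 × 20.090 = 7.0315 mm/d
ETc = Kc × ET₀ = 1.12 × 7.0315 = 7.8753 mm/d
Crop demand D = ETc × 14 d = 7.8753 × 14 = 110.254 mm
Pe = 0.79 × 22.4 = 17.696 mm
D − Pe = 110.254 − 17.696 = 92.558 mm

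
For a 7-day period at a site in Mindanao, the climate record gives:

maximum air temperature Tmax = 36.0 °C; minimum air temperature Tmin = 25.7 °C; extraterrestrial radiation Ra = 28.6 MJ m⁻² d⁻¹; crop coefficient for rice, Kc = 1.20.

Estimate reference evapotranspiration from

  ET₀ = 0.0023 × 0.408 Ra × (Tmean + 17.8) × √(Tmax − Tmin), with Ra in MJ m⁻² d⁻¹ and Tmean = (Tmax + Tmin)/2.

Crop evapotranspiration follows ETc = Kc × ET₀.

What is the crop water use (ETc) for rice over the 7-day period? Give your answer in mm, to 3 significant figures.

Tmean = (36.0 + 25.7)/2 = 30.85 °C
0.408 Ra = 0.408 × 28.6 = 11.6688 mm/d equivalent
ET₀ = 0.0023 × 11.6688 × (30.85 + 17.8) × √10.3 = 0.0023 × 11.6688 × 48.65 × 3.2094 = 4.1905 mm/d
ETc = Kc × ET₀ = 1.20 × 4.1905 = 5.0286 mm/d
Over 7 days: 5.0286 × 7 = 35.200 mm

35.2 mm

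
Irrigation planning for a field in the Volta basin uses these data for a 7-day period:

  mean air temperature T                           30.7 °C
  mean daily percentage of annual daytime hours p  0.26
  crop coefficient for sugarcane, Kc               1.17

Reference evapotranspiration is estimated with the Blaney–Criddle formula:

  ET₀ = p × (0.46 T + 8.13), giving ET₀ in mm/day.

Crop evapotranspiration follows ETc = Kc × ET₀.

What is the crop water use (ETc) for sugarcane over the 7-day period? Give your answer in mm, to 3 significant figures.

ET₀ = 0.26 × (0.46 × 30.7 + 8.13) = 0.26 × 22.252 = 5.7855 mm/d
ETc = Kc × ET₀ = 1.17 × 5.7855 = 6.7690 mm/d
Over 7 days: 6.7690 × 7 = 47.383 mm

47.4 mm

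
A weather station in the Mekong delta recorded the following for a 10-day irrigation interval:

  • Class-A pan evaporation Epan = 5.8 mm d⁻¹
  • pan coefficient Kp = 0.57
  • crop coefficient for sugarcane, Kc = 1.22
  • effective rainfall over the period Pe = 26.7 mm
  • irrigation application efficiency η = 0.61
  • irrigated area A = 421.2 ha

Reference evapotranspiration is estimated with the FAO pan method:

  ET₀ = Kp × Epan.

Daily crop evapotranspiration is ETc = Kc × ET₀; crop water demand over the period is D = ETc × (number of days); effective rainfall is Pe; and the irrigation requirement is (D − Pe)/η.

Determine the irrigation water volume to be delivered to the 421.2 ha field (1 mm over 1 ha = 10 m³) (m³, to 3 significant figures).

ET₀ = 0.57 × 5.8 = 3.3060 mm/d
ETc = Kc × ET₀ = 1.22 × 3.3060 = 4.0333 mm/d
Crop demand D = ETc × 10 d = 4.0333 × 10 = 40.333 mm
D − Pe = 40.333 − 26.7 = 13.633 mm
Gross irrigation = 13.633 / 0.61 = 22.349 mm
Volume = 22.349 mm × 421.2 ha × 10 = 94134.0 m³

94100 m³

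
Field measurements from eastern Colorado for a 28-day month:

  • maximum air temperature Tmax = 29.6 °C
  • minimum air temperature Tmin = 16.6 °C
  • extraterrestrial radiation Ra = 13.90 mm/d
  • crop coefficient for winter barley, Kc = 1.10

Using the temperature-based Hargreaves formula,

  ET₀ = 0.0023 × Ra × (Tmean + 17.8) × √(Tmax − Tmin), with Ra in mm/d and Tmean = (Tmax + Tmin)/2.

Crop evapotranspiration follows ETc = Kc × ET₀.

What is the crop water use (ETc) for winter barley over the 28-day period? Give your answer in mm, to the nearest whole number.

145 mm

Tmean = (29.6 + 16.6)/2 = 23.10 °C
ET₀ = 0.0023 × 13.90 × (23.10 + 17.8) × √13.0 = 0.0023 × 13.90 × 40.90 × 3.6056 = 4.7146 mm/d
ETc = Kc × ET₀ = 1.10 × 4.7146 = 5.1861 mm/d
Over 28 days: 5.1861 × 28 = 145.211 mm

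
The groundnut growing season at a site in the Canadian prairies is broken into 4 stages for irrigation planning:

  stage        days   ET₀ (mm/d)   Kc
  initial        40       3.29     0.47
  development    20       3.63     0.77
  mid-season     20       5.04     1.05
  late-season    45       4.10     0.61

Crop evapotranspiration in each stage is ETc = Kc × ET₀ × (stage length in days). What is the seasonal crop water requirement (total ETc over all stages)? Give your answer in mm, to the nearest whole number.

336 mm

initial: 0.47 × 3.29 × 40 = 61.85 mm
development: 0.77 × 3.63 × 20 = 55.90 mm
mid-season: 1.05 × 5.04 × 20 = 105.84 mm
late-season: 0.61 × 4.10 × 45 = 112.55 mm
Seasonal total = 336.14 mm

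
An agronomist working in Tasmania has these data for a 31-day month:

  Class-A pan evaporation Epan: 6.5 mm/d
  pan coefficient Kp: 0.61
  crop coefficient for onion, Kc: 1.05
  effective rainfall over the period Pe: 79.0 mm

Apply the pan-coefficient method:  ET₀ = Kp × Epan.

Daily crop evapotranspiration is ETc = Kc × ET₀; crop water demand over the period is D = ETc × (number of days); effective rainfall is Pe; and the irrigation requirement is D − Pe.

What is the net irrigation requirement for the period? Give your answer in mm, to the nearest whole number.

ET₀ = 0.61 × 6.5 = 3.9650 mm/d
ETc = Kc × ET₀ = 1.05 × 3.9650 = 4.1633 mm/d
Crop demand D = ETc × 31 d = 4.1633 × 31 = 129.062 mm
D − Pe = 129.062 − 79.0 = 50.062 mm

50 mm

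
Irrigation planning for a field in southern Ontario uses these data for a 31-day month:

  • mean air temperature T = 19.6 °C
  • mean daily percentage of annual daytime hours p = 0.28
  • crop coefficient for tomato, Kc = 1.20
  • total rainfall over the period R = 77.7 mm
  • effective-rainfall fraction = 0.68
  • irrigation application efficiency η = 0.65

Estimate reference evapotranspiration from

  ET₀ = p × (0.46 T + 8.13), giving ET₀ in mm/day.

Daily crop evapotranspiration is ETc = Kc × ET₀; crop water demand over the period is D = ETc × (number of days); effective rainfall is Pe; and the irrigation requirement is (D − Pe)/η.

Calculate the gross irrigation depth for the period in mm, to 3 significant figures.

193 mm

ET₀ = 0.28 × (0.46 × 19.6 + 8.13) = 0.28 × 17.146 = 4.8009 mm/d
ETc = Kc × ET₀ = 1.20 × 4.8009 = 5.7611 mm/d
Crop demand D = ETc × 31 d = 5.7611 × 31 = 178.594 mm
Pe = 0.68 × 77.7 = 52.836 mm
D − Pe = 178.594 − 52.836 = 125.758 mm
Gross irrigation = 125.758 / 0.65 = 193.474 mm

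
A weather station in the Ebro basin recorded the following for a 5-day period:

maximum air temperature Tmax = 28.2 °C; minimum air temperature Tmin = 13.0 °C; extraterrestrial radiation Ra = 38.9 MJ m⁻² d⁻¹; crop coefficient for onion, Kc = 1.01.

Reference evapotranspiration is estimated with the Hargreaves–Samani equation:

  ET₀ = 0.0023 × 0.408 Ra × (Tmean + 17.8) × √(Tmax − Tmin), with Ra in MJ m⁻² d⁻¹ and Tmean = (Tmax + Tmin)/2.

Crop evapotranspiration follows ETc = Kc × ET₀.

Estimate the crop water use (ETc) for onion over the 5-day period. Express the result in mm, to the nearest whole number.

28 mm

Tmean = (28.2 + 13.0)/2 = 20.60 °C
0.408 Ra = 0.408 × 38.9 = 15.8712 mm/d equivalent
ET₀ = 0.0023 × 15.8712 × (20.60 + 17.8) × √15.2 = 0.0023 × 15.8712 × 38.40 × 3.8987 = 5.4650 mm/d
ETc = Kc × ET₀ = 1.01 × 5.4650 = 5.5197 mm/d
Over 5 days: 5.5197 × 5 = 27.599 mm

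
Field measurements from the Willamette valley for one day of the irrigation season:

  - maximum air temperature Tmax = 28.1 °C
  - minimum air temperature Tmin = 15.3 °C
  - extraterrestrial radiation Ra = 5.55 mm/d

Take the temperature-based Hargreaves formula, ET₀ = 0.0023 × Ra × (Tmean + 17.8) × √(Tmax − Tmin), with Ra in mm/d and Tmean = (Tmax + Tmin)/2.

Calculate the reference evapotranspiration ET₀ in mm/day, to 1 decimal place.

1.8 mm/day

Tmean = (28.1 + 15.3)/2 = 21.70 °C
ET₀ = 0.0023 × 5.55 × (21.70 + 17.8) × √12.8 = 0.0023 × 5.55 × 39.50 × 3.5777 = 1.8039 mm/d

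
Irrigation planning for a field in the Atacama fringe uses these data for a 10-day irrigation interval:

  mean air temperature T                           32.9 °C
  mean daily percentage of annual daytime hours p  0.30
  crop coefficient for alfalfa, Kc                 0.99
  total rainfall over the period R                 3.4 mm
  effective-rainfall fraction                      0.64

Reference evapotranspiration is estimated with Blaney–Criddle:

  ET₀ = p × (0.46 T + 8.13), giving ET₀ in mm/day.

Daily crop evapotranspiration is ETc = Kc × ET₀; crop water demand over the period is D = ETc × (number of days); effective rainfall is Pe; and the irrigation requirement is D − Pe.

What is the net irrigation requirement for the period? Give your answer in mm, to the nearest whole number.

ET₀ = 0.30 × (0.46 × 32.9 + 8.13) = 0.30 × 23.264 = 6.9792 mm/d
ETc = Kc × ET₀ = 0.99 × 6.9792 = 6.9094 mm/d
Crop demand D = ETc × 10 d = 6.9094 × 10 = 69.094 mm
Pe = 0.64 × 3.4 = 2.176 mm
D − Pe = 69.094 − 2.176 = 66.918 mm

67 mm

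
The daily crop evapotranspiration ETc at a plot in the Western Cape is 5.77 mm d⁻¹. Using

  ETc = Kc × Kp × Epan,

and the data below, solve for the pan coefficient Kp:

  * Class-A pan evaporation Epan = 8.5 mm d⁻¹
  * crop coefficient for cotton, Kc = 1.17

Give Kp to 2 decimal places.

0.58

ETc = Kc × Kp × Epan  ⇒  Kp = ETc / (Kc × Epan)
Kp = 5.77 / (1.17 × 8.5) = 5.77 / 9.945 = 0.5802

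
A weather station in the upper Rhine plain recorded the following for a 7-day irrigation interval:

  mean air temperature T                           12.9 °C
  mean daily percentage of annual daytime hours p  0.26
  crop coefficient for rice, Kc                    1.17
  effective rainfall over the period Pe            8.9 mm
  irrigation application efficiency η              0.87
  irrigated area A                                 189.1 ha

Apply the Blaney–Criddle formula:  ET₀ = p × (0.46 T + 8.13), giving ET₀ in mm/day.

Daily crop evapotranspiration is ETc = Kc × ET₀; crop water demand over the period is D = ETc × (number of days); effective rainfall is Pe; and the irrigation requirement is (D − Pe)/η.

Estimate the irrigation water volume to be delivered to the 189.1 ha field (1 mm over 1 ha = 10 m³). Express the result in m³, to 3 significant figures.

ET₀ = 0.26 × (0.46 × 12.9 + 8.13) = 0.26 × 14.064 = 3.6566 mm/d
ETc = Kc × ET₀ = 1.17 × 3.6566 = 4.2782 mm/d
Crop demand D = ETc × 7 d = 4.2782 × 7 = 29.947 mm
D − Pe = 29.947 − 8.9 = 21.047 mm
Gross irrigation = 21.047 / 0.87 = 24.192 mm
Volume = 24.192 mm × 189.1 ha × 10 = 45747.1 m³

45700 m³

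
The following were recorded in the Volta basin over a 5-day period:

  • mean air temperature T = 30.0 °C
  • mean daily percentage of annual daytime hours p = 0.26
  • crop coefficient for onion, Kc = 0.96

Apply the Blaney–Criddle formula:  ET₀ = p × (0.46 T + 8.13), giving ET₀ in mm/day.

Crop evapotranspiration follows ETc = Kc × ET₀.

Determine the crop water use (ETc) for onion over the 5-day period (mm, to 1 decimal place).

27.4 mm

ET₀ = 0.26 × (0.46 × 30.0 + 8.13) = 0.26 × 21.930 = 5.7018 mm/d
ETc = Kc × ET₀ = 0.96 × 5.7018 = 5.4737 mm/d
Over 5 days: 5.4737 × 5 = 27.369 mm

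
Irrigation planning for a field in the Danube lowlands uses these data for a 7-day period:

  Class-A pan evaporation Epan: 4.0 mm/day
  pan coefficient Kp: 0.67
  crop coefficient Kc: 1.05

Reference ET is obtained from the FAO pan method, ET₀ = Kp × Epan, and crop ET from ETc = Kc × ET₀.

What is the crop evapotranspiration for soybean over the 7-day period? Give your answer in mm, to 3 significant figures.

ET₀ = 0.67 × 4.0 = 2.6800 mm/d
ETc = Kc × ET₀ = 1.05 × 2.6800 = 2.8140 mm/d
Over 7 days: 2.8140 × 7 = 19.698 mm

19.7 mm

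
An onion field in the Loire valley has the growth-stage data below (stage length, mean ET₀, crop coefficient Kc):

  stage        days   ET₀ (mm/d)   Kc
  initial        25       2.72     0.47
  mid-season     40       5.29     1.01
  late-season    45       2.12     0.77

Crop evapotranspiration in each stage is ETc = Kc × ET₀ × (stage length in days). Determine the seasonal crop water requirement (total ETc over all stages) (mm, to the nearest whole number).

initial: 0.47 × 2.72 × 25 = 31.96 mm
mid-season: 1.01 × 5.29 × 40 = 213.72 mm
late-season: 0.77 × 2.12 × 45 = 73.46 mm
Seasonal total = 319.14 mm

319 mm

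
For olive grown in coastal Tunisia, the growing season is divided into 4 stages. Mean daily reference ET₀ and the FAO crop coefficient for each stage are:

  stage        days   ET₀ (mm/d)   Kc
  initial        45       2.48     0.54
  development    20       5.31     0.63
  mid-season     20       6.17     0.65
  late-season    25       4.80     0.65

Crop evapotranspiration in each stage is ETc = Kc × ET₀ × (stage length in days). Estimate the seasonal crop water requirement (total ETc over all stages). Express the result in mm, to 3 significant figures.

285 mm

initial: 0.54 × 2.48 × 45 = 60.26 mm
development: 0.63 × 5.31 × 20 = 66.91 mm
mid-season: 0.65 × 6.17 × 20 = 80.21 mm
late-season: 0.65 × 4.80 × 25 = 78.00 mm
Seasonal total = 285.38 mm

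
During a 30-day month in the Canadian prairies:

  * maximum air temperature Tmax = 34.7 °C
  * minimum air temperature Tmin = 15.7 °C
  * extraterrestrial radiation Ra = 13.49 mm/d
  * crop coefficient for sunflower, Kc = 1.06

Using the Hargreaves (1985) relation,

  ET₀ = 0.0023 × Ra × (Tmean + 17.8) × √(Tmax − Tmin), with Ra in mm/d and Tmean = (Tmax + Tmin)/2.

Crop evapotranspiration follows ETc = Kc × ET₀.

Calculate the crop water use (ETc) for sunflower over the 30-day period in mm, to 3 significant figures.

Tmean = (34.7 + 15.7)/2 = 25.20 °C
ET₀ = 0.0023 × 13.49 × (25.20 + 17.8) × √19.0 = 0.0023 × 13.49 × 43.00 × 4.3589 = 5.8155 mm/d
ETc = Kc × ET₀ = 1.06 × 5.8155 = 6.1644 mm/d
Over 30 days: 6.1644 × 30 = 184.932 mm

185 mm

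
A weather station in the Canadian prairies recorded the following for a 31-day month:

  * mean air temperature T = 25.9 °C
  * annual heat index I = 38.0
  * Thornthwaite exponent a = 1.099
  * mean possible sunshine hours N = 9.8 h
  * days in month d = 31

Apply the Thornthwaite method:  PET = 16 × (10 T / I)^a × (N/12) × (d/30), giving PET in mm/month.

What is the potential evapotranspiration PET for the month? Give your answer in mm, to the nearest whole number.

10T/I = 10 × 25.9 / 38.0 = 6.8158
(10T/I)^a = 6.8158^1.099 = 8.2420
Uncorrected PET = 16 × 8.2420 = 131.872 mm
Correction = (N/12)(d/30) = (9.8/12)(31/30) = 0.8439
PET = 131.872 × 0.8439 = 111.287 mm/month

111 mm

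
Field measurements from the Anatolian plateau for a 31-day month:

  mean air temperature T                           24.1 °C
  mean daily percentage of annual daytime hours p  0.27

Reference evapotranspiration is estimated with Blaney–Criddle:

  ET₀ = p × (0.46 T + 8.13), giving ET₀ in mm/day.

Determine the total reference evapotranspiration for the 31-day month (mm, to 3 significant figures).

161 mm

ET₀ = 0.27 × (0.46 × 24.1 + 8.13) = 0.27 × 19.216 = 5.1883 mm/d
Monthly total = 5.1883 × 31 = 160.837 mm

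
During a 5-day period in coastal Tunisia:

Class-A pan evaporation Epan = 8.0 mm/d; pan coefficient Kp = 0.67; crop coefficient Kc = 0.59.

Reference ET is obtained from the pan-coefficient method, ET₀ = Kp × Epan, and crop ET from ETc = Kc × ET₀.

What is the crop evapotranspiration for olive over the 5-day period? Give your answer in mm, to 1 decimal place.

15.8 mm

ET₀ = 0.67 × 8.0 = 5.3600 mm/d
ETc = Kc × ET₀ = 0.59 × 5.3600 = 3.1624 mm/d
Over 5 days: 3.1624 × 5 = 15.812 mm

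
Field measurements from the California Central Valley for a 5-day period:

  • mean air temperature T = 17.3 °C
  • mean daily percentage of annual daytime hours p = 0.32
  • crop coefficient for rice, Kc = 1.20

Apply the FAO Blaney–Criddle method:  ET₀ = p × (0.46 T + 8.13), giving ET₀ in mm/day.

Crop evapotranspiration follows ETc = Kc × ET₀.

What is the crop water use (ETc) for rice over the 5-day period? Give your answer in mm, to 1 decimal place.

30.9 mm

ET₀ = 0.32 × (0.46 × 17.3 + 8.13) = 0.32 × 16.088 = 5.1482 mm/d
ETc = Kc × ET₀ = 1.20 × 5.1482 = 6.1778 mm/d
Over 5 days: 6.1778 × 5 = 30.889 mm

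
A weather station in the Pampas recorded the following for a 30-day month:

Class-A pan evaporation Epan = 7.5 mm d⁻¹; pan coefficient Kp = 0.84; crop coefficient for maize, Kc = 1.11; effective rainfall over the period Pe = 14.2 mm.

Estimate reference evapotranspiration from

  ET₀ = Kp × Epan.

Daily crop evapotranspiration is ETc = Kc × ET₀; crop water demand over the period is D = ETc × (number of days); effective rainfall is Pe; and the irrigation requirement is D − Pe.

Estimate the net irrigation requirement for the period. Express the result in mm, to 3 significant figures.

ET₀ = 0.84 × 7.5 = 6.3000 mm/d
ETc = Kc × ET₀ = 1.11 × 6.3000 = 6.9930 mm/d
Crop demand D = ETc × 30 d = 6.9930 × 30 = 209.790 mm
D − Pe = 209.790 − 14.2 = 195.590 mm

196 mm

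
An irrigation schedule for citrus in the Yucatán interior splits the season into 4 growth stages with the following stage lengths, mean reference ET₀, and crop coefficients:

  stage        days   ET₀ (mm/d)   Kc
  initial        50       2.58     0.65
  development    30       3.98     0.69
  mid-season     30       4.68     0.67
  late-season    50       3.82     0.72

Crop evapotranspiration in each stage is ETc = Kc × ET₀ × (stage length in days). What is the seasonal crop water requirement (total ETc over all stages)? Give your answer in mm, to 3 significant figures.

398 mm

initial: 0.65 × 2.58 × 50 = 83.85 mm
development: 0.69 × 3.98 × 30 = 82.39 mm
mid-season: 0.67 × 4.68 × 30 = 94.07 mm
late-season: 0.72 × 3.82 × 50 = 137.52 mm
Seasonal total = 397.83 mm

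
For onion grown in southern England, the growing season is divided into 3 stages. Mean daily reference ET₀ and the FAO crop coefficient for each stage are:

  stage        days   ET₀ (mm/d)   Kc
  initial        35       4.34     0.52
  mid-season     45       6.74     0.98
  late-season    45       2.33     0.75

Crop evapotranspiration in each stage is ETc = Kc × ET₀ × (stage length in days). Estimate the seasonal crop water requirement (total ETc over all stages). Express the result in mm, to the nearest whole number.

initial: 0.52 × 4.34 × 35 = 78.99 mm
mid-season: 0.98 × 6.74 × 45 = 297.23 mm
late-season: 0.75 × 2.33 × 45 = 78.64 mm
Seasonal total = 454.86 mm

455 mm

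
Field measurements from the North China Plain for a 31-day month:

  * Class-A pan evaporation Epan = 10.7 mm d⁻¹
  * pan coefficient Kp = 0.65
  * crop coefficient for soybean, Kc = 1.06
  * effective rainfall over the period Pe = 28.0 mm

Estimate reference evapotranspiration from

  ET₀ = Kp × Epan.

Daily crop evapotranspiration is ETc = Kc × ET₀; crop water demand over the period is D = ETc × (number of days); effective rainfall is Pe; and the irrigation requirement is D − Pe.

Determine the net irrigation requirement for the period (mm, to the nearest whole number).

ET₀ = 0.65 × 10.7 = 6.9550 mm/d
ETc = Kc × ET₀ = 1.06 × 6.9550 = 7.3723 mm/d
Crop demand D = ETc × 31 d = 7.3723 × 31 = 228.541 mm
D − Pe = 228.541 − 28.0 = 200.541 mm

201 mm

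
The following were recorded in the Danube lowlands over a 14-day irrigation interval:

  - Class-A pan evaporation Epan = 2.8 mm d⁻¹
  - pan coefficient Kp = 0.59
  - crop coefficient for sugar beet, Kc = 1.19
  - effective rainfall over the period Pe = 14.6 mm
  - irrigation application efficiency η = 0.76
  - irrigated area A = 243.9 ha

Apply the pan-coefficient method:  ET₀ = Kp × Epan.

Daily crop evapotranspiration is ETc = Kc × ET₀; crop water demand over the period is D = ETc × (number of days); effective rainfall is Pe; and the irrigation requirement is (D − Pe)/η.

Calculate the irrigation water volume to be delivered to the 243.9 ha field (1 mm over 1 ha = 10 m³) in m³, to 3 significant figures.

41500 m³

ET₀ = 0.59 × 2.8 = 1.6520 mm/d
ETc = Kc × ET₀ = 1.19 × 1.6520 = 1.9659 mm/d
Crop demand D = ETc × 14 d = 1.9659 × 14 = 27.523 mm
D − Pe = 27.523 − 14.6 = 12.923 mm
Gross irrigation = 12.923 / 0.76 = 17.004 mm
Volume = 17.004 mm × 243.9 ha × 10 = 41472.8 m³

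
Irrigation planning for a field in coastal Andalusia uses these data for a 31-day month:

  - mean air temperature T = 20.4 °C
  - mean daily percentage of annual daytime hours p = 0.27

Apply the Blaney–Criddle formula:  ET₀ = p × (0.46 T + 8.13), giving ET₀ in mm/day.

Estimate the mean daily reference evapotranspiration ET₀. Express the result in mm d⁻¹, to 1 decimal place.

4.7 mm d⁻¹

ET₀ = 0.27 × (0.46 × 20.4 + 8.13) = 0.27 × 17.514 = 4.7288 mm/d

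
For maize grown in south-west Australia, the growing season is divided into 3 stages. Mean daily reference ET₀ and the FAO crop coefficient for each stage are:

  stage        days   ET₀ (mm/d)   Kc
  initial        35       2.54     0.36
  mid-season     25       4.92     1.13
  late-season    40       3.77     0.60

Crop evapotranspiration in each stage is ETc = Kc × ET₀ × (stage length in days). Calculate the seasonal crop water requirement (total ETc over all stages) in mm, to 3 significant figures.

initial: 0.36 × 2.54 × 35 = 32.00 mm
mid-season: 1.13 × 4.92 × 25 = 138.99 mm
late-season: 0.60 × 3.77 × 40 = 90.48 mm
Seasonal total = 261.47 mm

261 mm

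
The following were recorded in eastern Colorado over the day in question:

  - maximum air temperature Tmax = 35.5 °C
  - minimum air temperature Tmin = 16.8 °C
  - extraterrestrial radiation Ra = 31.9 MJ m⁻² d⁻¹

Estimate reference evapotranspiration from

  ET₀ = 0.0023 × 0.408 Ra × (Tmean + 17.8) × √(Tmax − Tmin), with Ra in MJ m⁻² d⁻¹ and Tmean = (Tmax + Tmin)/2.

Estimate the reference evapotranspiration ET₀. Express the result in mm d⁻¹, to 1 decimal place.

5.7 mm d⁻¹

Tmean = (35.5 + 16.8)/2 = 26.15 °C
0.408 Ra = 0.408 × 31.9 = 13.0152 mm/d equivalent
ET₀ = 0.0023 × 13.0152 × (26.15 + 17.8) × √18.7 = 0.0023 × 13.0152 × 43.95 × 4.3243 = 5.6892 mm/d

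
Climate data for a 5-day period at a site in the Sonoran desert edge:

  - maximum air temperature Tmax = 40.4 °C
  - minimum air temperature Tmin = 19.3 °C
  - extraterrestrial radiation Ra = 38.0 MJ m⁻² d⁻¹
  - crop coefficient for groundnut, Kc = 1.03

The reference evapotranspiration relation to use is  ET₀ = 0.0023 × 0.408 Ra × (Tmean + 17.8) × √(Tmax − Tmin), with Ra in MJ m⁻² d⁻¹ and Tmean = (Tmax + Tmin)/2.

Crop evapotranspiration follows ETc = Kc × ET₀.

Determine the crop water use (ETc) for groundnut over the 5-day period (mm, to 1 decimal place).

40.2 mm

Tmean = (40.4 + 19.3)/2 = 29.85 °C
0.408 Ra = 0.408 × 38.0 = 15.5040 mm/d equivalent
ET₀ = 0.0023 × 15.5040 × (29.85 + 17.8) × √21.1 = 0.0023 × 15.5040 × 47.65 × 4.5935 = 7.8051 mm/d
ETc = Kc × ET₀ = 1.03 × 7.8051 = 8.0393 mm/d
Over 5 days: 8.0393 × 5 = 40.197 mm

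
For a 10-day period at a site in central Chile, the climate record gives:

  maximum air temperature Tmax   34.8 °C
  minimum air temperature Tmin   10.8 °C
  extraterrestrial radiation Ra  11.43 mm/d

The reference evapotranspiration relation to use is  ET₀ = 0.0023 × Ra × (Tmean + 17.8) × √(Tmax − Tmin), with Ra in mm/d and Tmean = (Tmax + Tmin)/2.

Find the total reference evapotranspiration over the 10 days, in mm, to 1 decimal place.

Tmean = (34.8 + 10.8)/2 = 22.80 °C
ET₀ = 0.0023 × 11.43 × (22.80 + 17.8) × √24.0 = 0.0023 × 11.43 × 40.60 × 4.8990 = 5.2289 mm/d
Over 10 days: 5.2289 × 10 = 52.289 mm

52.3 mm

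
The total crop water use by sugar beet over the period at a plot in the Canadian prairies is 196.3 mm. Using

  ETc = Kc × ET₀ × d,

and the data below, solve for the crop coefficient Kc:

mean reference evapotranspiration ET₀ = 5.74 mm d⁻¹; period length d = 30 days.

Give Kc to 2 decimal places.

ETc = Kc × ET₀ × d  ⇒  Kc = ETc / (ET₀ × d)
Kc = 196.3 / (5.74 × 30) = 196.3 / 172.20 = 1.1400

1.14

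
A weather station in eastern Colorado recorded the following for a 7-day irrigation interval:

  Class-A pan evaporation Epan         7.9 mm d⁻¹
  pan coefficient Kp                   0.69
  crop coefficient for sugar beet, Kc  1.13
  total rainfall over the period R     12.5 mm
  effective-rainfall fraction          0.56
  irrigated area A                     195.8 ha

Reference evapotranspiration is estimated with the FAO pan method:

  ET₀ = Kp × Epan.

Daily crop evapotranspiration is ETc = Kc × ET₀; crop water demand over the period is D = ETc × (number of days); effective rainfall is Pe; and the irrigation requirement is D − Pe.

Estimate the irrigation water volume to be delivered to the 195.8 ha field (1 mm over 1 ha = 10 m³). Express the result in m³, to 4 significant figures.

70720 m³

ET₀ = 0.69 × 7.9 = 5.4510 mm/d
ETc = Kc × ET₀ = 1.13 × 5.4510 = 6.1596 mm/d
Crop demand D = ETc × 7 d = 6.1596 × 7 = 43.117 mm
Pe = 0.56 × 12.5 = 7.000 mm
D − Pe = 43.117 − 7.000 = 36.117 mm
Volume = 36.117 mm × 195.8 ha × 10 = 70717.1 m³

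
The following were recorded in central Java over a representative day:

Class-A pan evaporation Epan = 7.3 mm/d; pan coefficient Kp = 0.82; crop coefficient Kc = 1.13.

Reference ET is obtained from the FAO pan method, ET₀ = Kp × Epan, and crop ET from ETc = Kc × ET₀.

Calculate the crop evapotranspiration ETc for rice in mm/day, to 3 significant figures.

ET₀ = 0.82 × 7.3 = 5.9860 mm/d
ETc = Kc × ET₀ = 1.13 × 5.9860 = 6.7642 mm/d

6.76 mm/day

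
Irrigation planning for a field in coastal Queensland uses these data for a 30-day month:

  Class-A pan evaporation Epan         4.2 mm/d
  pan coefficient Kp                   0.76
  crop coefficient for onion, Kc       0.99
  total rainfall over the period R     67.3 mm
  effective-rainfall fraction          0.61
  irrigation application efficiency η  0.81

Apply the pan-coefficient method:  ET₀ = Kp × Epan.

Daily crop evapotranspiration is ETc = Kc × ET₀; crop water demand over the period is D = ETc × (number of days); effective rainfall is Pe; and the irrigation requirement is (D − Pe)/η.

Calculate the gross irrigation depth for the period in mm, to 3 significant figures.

ET₀ = 0.76 × 4.2 = 3.1920 mm/d
ETc = Kc × ET₀ = 0.99 × 3.1920 = 3.1601 mm/d
Crop demand D = ETc × 30 d = 3.1601 × 30 = 94.803 mm
Pe = 0.61 × 67.3 = 41.053 mm
D − Pe = 94.803 − 41.053 = 53.750 mm
Gross irrigation = 53.750 / 0.81 = 66.358 mm

66.4 mm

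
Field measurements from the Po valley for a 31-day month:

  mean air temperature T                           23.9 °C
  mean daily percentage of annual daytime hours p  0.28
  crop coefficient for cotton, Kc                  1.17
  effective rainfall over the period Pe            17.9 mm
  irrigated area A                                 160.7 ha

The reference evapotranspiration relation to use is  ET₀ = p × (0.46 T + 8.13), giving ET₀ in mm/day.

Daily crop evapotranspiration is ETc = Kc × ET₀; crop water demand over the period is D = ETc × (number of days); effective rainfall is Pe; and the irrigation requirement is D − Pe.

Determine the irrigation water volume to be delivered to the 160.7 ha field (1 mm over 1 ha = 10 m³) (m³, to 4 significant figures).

283300 m³

ET₀ = 0.28 × (0.46 × 23.9 + 8.13) = 0.28 × 19.124 = 5.3547 mm/d
ETc = Kc × ET₀ = 1.17 × 5.3547 = 6.2650 mm/d
Crop demand D = ETc × 31 d = 6.2650 × 31 = 194.215 mm
D − Pe = 194.215 − 17.9 = 176.315 mm
Volume = 176.315 mm × 160.7 ha × 10 = 283338.2 m³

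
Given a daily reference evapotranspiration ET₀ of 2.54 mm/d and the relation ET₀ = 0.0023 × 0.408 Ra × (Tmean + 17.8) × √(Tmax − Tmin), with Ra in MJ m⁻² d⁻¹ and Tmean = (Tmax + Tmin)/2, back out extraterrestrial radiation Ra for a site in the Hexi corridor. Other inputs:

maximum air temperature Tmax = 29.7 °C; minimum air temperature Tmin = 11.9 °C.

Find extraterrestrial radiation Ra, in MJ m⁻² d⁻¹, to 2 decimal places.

Tmean = (29.7+11.9)/2 = 20.80 °C; ΔT = 17.8
Ra = ET₀ / [0.0023 × 0.408 × (Tmean+17.8) × √ΔT]
   = 2.54 / (0.0023 × 0.408 × 38.60 × 4.2190) = 16.621 MJ m⁻² d⁻¹

16.62 MJ m⁻² d⁻¹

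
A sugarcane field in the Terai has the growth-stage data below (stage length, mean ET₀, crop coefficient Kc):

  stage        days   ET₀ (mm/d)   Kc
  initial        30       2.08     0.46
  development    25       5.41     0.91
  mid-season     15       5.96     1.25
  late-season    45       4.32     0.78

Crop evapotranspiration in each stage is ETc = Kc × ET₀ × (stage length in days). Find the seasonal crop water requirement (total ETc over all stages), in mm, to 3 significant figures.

415 mm

initial: 0.46 × 2.08 × 30 = 28.70 mm
development: 0.91 × 5.41 × 25 = 123.08 mm
mid-season: 1.25 × 5.96 × 15 = 111.75 mm
late-season: 0.78 × 4.32 × 45 = 151.63 mm
Seasonal total = 415.16 mm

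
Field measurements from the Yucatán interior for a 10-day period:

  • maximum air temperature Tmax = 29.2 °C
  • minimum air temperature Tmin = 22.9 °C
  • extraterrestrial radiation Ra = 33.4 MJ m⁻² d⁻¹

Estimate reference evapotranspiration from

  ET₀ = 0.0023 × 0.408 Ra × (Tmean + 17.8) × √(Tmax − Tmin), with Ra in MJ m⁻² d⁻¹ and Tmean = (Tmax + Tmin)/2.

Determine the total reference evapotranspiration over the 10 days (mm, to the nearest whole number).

34 mm

Tmean = (29.2 + 22.9)/2 = 26.05 °C
0.408 Ra = 0.408 × 33.4 = 13.6272 mm/d equivalent
ET₀ = 0.0023 × 13.6272 × (26.05 + 17.8) × √6.3 = 0.0023 × 13.6272 × 43.85 × 2.5100 = 3.4497 mm/d
Over 10 days: 3.4497 × 10 = 34.497 mm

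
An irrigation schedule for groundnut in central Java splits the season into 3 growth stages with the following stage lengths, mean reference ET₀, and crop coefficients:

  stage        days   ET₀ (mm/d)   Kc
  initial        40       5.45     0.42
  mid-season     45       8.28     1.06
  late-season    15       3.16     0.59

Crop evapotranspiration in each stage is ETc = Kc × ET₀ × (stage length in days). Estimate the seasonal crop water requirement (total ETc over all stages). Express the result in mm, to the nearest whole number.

514 mm

initial: 0.42 × 5.45 × 40 = 91.56 mm
mid-season: 1.06 × 8.28 × 45 = 394.96 mm
late-season: 0.59 × 3.16 × 15 = 27.97 mm
Seasonal total = 514.49 mm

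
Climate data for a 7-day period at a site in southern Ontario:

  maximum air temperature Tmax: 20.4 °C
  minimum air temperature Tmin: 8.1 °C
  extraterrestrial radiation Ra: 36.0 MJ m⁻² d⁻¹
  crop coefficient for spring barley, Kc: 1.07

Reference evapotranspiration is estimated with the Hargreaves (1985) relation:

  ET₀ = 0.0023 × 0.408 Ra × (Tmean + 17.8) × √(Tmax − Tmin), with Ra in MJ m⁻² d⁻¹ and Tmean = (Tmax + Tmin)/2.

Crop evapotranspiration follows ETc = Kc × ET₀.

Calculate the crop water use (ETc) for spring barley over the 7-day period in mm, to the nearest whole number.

Tmean = (20.4 + 8.1)/2 = 14.25 °C
0.408 Ra = 0.408 × 36.0 = 14.6880 mm/d equivalent
ET₀ = 0.0023 × 14.6880 × (14.25 + 17.8) × √12.3 = 0.0023 × 14.6880 × 32.05 × 3.5071 = 3.7972 mm/d
ETc = Kc × ET₀ = 1.07 × 3.7972 = 4.0630 mm/d
Over 7 days: 4.0630 × 7 = 28.441 mm

28 mm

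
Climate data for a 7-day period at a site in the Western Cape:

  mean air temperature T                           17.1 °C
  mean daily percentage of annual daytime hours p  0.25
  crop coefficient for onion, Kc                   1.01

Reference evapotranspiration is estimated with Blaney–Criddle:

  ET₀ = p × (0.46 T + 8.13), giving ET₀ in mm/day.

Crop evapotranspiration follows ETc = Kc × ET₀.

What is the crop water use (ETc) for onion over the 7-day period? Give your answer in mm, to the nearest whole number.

ET₀ = 0.25 × (0.46 × 17.1 + 8.13) = 0.25 × 15.996 = 3.9990 mm/d
ETc = Kc × ET₀ = 1.01 × 3.9990 = 4.0390 mm/d
Over 7 days: 4.0390 × 7 = 28.273 mm

28 mm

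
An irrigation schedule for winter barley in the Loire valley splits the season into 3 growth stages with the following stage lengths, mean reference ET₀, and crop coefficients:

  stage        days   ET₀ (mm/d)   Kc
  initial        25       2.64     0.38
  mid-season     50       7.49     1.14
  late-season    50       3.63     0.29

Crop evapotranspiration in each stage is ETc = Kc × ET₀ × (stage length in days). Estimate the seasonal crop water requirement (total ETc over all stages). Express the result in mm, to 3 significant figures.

505 mm

initial: 0.38 × 2.64 × 25 = 25.08 mm
mid-season: 1.14 × 7.49 × 50 = 426.93 mm
late-season: 0.29 × 3.63 × 50 = 52.64 mm
Seasonal total = 504.65 mm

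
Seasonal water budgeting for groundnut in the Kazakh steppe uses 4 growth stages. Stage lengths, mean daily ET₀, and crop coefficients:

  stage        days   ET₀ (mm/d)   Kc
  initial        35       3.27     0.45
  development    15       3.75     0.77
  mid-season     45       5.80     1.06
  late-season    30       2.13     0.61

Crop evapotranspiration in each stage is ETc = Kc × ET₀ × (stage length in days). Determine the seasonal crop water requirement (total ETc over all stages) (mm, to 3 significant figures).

410 mm

initial: 0.45 × 3.27 × 35 = 51.50 mm
development: 0.77 × 3.75 × 15 = 43.31 mm
mid-season: 1.06 × 5.80 × 45 = 276.66 mm
late-season: 0.61 × 2.13 × 30 = 38.98 mm
Seasonal total = 410.45 mm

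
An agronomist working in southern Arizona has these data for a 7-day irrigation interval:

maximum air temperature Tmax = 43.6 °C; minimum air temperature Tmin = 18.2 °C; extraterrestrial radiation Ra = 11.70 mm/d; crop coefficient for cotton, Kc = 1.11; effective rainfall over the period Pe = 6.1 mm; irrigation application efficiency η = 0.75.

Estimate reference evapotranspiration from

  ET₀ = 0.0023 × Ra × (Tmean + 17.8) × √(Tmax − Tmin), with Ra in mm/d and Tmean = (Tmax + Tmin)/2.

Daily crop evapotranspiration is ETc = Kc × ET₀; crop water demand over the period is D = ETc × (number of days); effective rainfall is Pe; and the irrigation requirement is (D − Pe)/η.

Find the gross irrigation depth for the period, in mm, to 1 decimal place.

60.3 mm

Tmean = (43.6 + 18.2)/2 = 30.90 °C
ET₀ = 0.0023 × 11.70 × (30.90 + 17.8) × √25.4 = 0.0023 × 11.70 × 48.70 × 5.0398 = 6.6047 mm/d
ETc = Kc × ET₀ = 1.11 × 6.6047 = 7.3312 mm/d
Crop demand D = ETc × 7 d = 7.3312 × 7 = 51.318 mm
D − Pe = 51.318 − 6.1 = 45.218 mm
Gross irrigation = 45.218 / 0.75 = 60.291 mm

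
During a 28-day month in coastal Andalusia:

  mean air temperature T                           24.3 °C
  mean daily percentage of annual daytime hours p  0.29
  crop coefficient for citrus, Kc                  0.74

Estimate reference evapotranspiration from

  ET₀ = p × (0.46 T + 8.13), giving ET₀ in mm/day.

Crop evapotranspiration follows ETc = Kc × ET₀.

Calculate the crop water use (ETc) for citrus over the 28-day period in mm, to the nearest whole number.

ET₀ = 0.29 × (0.46 × 24.3 + 8.13) = 0.29 × 19.308 = 5.5993 mm/d
ETc = Kc × ET₀ = 0.74 × 5.5993 = 4.1435 mm/d
Over 28 days: 4.1435 × 28 = 116.018 mm

116 mm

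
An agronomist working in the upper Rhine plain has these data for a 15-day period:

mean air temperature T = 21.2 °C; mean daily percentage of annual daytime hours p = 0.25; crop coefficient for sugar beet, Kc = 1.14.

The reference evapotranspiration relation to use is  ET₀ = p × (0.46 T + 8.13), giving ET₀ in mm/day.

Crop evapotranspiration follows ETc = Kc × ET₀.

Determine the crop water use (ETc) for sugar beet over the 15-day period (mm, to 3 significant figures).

ET₀ = 0.25 × (0.46 × 21.2 + 8.13) = 0.25 × 17.882 = 4.4705 mm/d
ETc = Kc × ET₀ = 1.14 × 4.4705 = 5.0964 mm/d
Over 15 days: 5.0964 × 15 = 76.446 mm

76.4 mm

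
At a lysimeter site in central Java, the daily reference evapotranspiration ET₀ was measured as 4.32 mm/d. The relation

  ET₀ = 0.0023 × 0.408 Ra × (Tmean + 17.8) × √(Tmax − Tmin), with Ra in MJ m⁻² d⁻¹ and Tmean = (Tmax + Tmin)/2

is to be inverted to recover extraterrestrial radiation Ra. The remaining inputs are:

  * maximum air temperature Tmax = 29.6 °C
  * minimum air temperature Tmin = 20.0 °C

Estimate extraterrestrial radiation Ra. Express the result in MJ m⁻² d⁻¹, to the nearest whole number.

Tmean = (29.6+20.0)/2 = 24.80 °C; ΔT = 9.6
Ra = ET₀ / [0.0023 × 0.408 × (Tmean+17.8) × √ΔT]
   = 4.32 / (0.0023 × 0.408 × 42.60 × 3.0984) = 34.878 MJ m⁻² d⁻¹

35 MJ m⁻² d⁻¹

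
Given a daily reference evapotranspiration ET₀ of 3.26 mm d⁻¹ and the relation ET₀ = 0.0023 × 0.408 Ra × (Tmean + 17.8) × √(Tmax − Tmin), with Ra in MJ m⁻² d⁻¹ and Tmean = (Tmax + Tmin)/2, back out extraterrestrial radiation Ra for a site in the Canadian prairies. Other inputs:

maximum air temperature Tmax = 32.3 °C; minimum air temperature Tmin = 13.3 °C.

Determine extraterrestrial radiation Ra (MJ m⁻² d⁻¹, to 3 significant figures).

Tmean = (32.3+13.3)/2 = 22.80 °C; ΔT = 19.0
Ra = ET₀ / [0.0023 × 0.408 × (Tmean+17.8) × √ΔT]
   = 3.26 / (0.0023 × 0.408 × 40.60 × 4.3589) = 19.630 MJ m⁻² d⁻¹

19.6 MJ m⁻² d⁻¹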